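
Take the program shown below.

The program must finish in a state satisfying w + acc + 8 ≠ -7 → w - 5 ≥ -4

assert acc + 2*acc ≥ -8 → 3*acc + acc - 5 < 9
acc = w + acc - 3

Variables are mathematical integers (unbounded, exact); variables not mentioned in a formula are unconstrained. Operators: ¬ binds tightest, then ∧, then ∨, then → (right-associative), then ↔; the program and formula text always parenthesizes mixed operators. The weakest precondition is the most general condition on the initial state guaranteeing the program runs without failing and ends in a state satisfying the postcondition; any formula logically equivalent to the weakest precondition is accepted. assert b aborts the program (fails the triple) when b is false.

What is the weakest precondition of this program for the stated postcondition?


Working backward. After the program, the postcondition w + acc + 8 ≠ -7 → w - 5 ≥ -4 must hold; in canonical form it is acc + w ≠ -15 → w ≥ 1.
Before acc := w + acc - 3: acc + 2*w ≠ -12 → w ≥ 1
Before assert acc + 2*acc ≥ -8 → 3*acc + acc - 5 < 9: (3*acc ≥ -8 → 4*acc < 14) ∧ (acc + 2*w ≠ -12 → w ≥ 1)
Answer: WP = (3*acc ≥ -8 → 4*acc < 14) ∧ (acc + 2*w ≠ -12 → w ≥ 1)


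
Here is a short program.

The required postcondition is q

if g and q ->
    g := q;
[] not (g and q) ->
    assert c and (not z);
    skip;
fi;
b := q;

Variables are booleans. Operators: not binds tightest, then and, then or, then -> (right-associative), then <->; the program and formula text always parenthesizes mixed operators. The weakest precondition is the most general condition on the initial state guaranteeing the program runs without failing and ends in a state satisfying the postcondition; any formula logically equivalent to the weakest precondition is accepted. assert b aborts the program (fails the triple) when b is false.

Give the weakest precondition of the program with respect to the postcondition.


Working backward. After the program, q must hold.
Before b := q: q
Then branch requires q; else branch requires c and (not z) and q.
Before the if: ((g and q) -> q) and ((not (g and q)) -> (c and (not z) and q))
Answer: WP = ((g and q) -> q) and ((not (g and q)) -> (c and (not z) and q))


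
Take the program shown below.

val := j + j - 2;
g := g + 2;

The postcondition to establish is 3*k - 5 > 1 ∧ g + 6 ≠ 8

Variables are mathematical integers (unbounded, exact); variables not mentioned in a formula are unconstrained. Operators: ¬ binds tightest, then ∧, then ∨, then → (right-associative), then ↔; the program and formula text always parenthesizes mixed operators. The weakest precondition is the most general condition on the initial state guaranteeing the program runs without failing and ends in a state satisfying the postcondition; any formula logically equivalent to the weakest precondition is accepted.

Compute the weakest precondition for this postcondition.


Working backward. After the program, the postcondition 3*k - 5 > 1 ∧ g + 6 ≠ 8 must hold; in canonical form it is 3*k > 6 ∧ g ≠ 2.
Before g := g + 2: 3*k > 6 ∧ g ≠ 0
Before val := j + j - 2: 3*k > 6 ∧ g ≠ 0
Answer: WP = 3*k > 6 ∧ g ≠ 0


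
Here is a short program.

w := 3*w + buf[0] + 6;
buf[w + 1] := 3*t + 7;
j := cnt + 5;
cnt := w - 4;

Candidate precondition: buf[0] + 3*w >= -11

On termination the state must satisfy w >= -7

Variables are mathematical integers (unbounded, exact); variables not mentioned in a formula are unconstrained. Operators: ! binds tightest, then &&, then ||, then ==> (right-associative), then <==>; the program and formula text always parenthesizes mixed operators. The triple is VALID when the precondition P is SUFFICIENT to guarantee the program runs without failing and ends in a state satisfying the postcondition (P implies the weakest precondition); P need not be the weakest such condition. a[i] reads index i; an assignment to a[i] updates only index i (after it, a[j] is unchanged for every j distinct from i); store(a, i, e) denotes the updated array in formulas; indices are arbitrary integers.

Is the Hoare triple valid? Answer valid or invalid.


Working backward. After the program, w >= -7 must hold.
Before cnt := w - 4: w >= -7
Before j := cnt + 5: w >= -7
Before buf[w + 1] := 3*t + 7: w >= -7
Before w := 3*w + buf[0] + 6: buf[0] + 3*w >= -13
The weakest precondition is buf[0] + 3*w >= -13.
Check whether buf[0] + 3*w >= -11 implies it.
Every state satisfying the precondition satisfies the weakest precondition: the implication holds.
Answer: valid


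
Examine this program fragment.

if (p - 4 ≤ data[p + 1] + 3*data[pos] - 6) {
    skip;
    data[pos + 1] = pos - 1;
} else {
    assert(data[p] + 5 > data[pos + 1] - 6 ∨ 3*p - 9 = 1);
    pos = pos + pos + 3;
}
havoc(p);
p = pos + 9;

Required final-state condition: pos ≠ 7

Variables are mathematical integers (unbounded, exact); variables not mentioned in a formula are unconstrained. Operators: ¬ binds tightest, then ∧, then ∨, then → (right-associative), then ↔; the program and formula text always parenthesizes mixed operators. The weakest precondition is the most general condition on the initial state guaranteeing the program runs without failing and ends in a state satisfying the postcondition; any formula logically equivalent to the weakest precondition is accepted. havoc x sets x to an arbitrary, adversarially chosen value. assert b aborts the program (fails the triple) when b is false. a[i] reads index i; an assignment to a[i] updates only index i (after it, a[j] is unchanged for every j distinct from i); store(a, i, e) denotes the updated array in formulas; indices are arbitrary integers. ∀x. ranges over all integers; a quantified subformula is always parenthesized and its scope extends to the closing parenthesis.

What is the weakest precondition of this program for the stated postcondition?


Working backward. After the program, pos ≠ 7 must hold.
Before p := pos + 9: pos ≠ 7
Before havoc p: pos ≠ 7
Then branch requires pos ≠ 7; else branch requires (data[p] > data[pos + 1] - 11 ∨ 3*p = 10) ∧ 2*pos ≠ 4.
Before the if: (p ≤ data[p + 1] + 3*data[pos] - 2 → pos ≠ 7) ∧ ((¬(p ≤ data[p + 1] + 3*data[pos] - 2)) → ((data[p] > data[pos + 1] - 11 ∨ 3*p = 10) ∧ 2*pos ≠ 4))
Answer: WP = (p ≤ data[p + 1] + 3*data[pos] - 2 → pos ≠ 7) ∧ ((¬(p ≤ data[p + 1] + 3*data[pos] - 2)) → ((data[p] > data[pos + 1] - 11 ∨ 3*p = 10) ∧ 2*pos ≠ 4))


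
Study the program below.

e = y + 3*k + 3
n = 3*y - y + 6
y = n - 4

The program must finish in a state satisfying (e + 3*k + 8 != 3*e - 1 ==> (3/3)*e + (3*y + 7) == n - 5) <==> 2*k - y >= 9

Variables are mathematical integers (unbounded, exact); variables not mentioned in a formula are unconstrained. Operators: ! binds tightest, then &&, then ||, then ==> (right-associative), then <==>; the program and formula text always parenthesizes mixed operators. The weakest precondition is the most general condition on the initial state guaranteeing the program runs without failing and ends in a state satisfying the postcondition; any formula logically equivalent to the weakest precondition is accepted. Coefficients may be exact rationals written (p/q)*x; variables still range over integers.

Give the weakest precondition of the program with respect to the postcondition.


Working backward. After the program, the postcondition (e + 3*k + 8 != 3*e - 1 ==> (3/3)*e + (3*y + 7) == n - 5) <==> 2*k - y >= 9 must hold; in canonical form it is (3*k != 2*e - 9 ==> e + 3*y == n - 12) <==> 2*k >= y + 9.
Before y := n - 4: (3*k != 2*e - 9 ==> e + 2*n == 0) <==> 2*k >= n + 5
Before n := 3*y - y + 6: (3*k != 2*e - 9 ==> e + 4*y == -12) <==> 2*k >= 2*y + 11
Before e := y + 3*k + 3: (3*k + 2*y != 3 ==> 3*k + 5*y == -15) <==> 2*k >= 2*y + 11
Answer: WP = (3*k + 2*y != 3 ==> 3*k + 5*y == -15) <==> 2*k >= 2*y + 11


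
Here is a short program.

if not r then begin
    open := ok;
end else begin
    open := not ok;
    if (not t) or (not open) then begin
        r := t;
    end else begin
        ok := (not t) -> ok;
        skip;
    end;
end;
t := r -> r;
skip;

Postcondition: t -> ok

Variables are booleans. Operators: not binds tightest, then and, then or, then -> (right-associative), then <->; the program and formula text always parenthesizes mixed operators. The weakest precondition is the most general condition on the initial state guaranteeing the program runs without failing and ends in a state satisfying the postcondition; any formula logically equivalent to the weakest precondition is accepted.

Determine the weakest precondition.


Working backward. After the program, t -> ok must hold.
Before skip: t -> ok
Before t := r -> r: ok
Then branch requires ok; else branch requires (((not t) or ok) -> ok) and ((not ((not t) or ok)) -> ((not t) -> ok)).
Before the if: ((not r) -> ok) and (r -> ((((not t) or ok) -> ok) and ((not ((not t) or ok)) -> ((not t) -> ok))))
Answer: WP = ((not r) -> ok) and (r -> ((((not t) or ok) -> ok) and ((not ((not t) or ok)) -> ((not t) -> ok))))


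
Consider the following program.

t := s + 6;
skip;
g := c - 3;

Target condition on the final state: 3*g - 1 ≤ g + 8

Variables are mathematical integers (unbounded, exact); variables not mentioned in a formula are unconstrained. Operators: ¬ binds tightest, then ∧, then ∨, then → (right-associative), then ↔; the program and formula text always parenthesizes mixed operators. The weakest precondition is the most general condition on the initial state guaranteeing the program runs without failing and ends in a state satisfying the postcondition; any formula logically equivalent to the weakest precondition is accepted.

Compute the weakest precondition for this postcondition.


Working backward. After the program, the postcondition 3*g - 1 ≤ g + 8 must hold; in canonical form it is 2*g ≤ 9.
Before g := c - 3: 2*c ≤ 15
Before skip: 2*c ≤ 15
Before t := s + 6: 2*c ≤ 15
Answer: WP = 2*c ≤ 15


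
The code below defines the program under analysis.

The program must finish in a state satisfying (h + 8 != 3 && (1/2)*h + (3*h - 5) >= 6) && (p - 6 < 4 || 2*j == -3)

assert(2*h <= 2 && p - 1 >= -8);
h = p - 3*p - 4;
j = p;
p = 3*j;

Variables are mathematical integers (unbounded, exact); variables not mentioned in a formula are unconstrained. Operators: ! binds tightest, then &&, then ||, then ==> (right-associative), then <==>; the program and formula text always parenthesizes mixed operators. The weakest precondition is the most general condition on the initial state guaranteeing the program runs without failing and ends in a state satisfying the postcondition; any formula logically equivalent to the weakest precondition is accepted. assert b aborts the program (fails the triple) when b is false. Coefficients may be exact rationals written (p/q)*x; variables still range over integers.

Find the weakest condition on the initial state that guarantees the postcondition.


Working backward. After the program, the postcondition (h + 8 != 3 && (1/2)*h + (3*h - 5) >= 6) && (p - 6 < 4 || 2*j == -3) must hold; in canonical form it is h != -5 && (7/2)*h >= 11 && (p < 10 || 2*j == -3).
Before p := 3*j: h != -5 && (7/2)*h >= 11 && (3*j < 10 || 2*j == -3)
Before j := p: h != -5 && (7/2)*h >= 11 && (3*p < 10 || 2*p == -3)
Before h := p - 3*p - 4: 2*p != 1 && 7*p <= -25 && (3*p < 10 || 2*p == -3)
Before assert 2*h <= 2 && p - 1 >= -8: 2*h <= 2 && p >= -7 && 2*p != 1 && 7*p <= -25 && (3*p < 10 || 2*p == -3)
Answer: WP = 2*h <= 2 && p >= -7 && 2*p != 1 && 7*p <= -25 && (3*p < 10 || 2*p == -3)


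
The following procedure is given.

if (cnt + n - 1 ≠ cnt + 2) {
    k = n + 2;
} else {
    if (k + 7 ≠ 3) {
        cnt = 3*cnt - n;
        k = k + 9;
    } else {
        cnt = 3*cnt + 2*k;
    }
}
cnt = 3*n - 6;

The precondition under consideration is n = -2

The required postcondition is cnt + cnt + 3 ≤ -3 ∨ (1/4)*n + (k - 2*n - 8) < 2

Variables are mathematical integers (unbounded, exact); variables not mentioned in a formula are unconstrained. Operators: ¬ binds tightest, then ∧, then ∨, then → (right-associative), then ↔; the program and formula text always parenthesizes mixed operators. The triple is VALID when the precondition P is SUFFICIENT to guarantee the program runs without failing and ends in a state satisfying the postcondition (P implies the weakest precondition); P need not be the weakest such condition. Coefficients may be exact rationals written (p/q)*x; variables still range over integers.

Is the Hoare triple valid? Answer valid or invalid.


Working backward. After the program, the postcondition cnt + cnt + 3 ≤ -3 ∨ (1/4)*n + (k - 2*n - 8) < 2 must hold; in canonical form it is 2*cnt ≤ -6 ∨ k < (7/4)*n + 10.
Before cnt := 3*n - 6: 6*n ≤ 6 ∨ k < (7/4)*n + 10
Then branch requires 6*n ≤ 6 ∨ (3/4)*n > -8; else branch requires (k ≠ -4 → (6*n ≤ 6 ∨ k < (7/4)*n + 1)) ∧ ((¬(k ≠ -4)) → (6*n ≤ 6 ∨ k < (7/4)*n + 10)).
Before the if: (n ≠ 3 → (6*n ≤ 6 ∨ (3/4)*n > -8)) ∧ ((¬(n ≠ 3)) → ((k ≠ -4 → (6*n ≤ 6 ∨ k < (7/4)*n + 1)) ∧ ((¬(k ≠ -4)) → (6*n ≤ 6 ∨ k < (7/4)*n + 10))))
The weakest precondition is (n ≠ 3 → (6*n ≤ 6 ∨ (3/4)*n > -8)) ∧ ((¬(n ≠ 3)) → ((k ≠ -4 → (6*n ≤ 6 ∨ k < (7/4)*n + 1)) ∧ ((¬(k ≠ -4)) → (6*n ≤ 6 ∨ k < (7/4)*n + 10)))).
Check whether n = -2 implies it.
Every state satisfying the precondition satisfies the weakest precondition: the implication holds.
Answer: valid


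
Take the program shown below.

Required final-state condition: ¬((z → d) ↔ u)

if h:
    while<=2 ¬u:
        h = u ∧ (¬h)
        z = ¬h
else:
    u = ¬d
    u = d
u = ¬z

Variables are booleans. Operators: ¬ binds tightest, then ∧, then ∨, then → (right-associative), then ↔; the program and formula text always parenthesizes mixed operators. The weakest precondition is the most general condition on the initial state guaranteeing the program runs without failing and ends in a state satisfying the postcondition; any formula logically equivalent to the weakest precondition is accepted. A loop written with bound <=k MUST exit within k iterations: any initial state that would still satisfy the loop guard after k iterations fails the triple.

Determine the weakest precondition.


Working backward. After the program, ¬((z → d) ↔ u) must hold.
Before u := ¬z: ¬((z → d) ↔ (¬z))
Then branch requires ((¬u) → (((¬u) → (u ∧ (¬(((¬(u ∧ (¬(u ∧ (¬h))))) → d) ↔ (u ∧ (¬(u ∧ (¬h)))))))) ∧ (u → (¬(((¬(u ∧ (¬h))) → d) ↔ (u ∧ (¬h))))))) ∧ (u → (¬((z → d) ↔ (¬z)))); else branch requires ¬((z → d) ↔ (¬z)).
Before the if: (h → (((¬u) → (((¬u) → (u ∧ (¬(((¬(u ∧ (¬(u ∧ (¬h))))) → d) ↔ (u ∧ (¬(u ∧ (¬h)))))))) ∧ (u → (¬(((¬(u ∧ (¬h))) → d) ↔ (u ∧ (¬h))))))) ∧ (u → (¬((z → d) ↔ (¬z)))))) ∧ ((¬h) → (¬((z → d) ↔ (¬z))))
Answer: WP = (h → (((¬u) → (((¬u) → (u ∧ (¬(((¬(u ∧ (¬(u ∧ (¬h))))) → d) ↔ (u ∧ (¬(u ∧ (¬h)))))))) ∧ (u → (¬(((¬(u ∧ (¬h))) → d) ↔ (u ∧ (¬h))))))) ∧ (u → (¬((z → d) ↔ (¬z)))))) ∧ ((¬h) → (¬((z → d) ↔ (¬z))))


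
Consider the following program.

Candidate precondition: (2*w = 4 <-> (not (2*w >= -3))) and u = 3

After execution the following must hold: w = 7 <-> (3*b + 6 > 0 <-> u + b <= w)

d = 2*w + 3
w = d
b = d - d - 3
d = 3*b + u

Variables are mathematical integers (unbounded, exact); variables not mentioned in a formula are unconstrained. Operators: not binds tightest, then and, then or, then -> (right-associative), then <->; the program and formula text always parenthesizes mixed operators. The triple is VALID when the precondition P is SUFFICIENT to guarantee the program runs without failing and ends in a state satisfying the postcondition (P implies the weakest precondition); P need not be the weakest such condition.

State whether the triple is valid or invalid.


Working backward. After the program, the postcondition w = 7 <-> (3*b + 6 > 0 <-> u + b <= w) must hold; in canonical form it is w = 7 <-> (3*b > -6 <-> b + u <= w).
Before d := 3*b + u: w = 7 <-> (3*b > -6 <-> b + u <= w)
Before b := d - d - 3: w = 7 <-> (not (u <= w + 3))
Before w := d: d = 7 <-> (not (u <= d + 3))
Before d := 2*w + 3: 2*w = 4 <-> (not (u <= 2*w + 6))
The weakest precondition is 2*w = 4 <-> (not (u <= 2*w + 6)).
Check whether (2*w = 4 <-> (not (2*w >= -3))) and u = 3 implies it.
Every state satisfying the precondition satisfies the weakest precondition: the implication holds.
Answer: valid


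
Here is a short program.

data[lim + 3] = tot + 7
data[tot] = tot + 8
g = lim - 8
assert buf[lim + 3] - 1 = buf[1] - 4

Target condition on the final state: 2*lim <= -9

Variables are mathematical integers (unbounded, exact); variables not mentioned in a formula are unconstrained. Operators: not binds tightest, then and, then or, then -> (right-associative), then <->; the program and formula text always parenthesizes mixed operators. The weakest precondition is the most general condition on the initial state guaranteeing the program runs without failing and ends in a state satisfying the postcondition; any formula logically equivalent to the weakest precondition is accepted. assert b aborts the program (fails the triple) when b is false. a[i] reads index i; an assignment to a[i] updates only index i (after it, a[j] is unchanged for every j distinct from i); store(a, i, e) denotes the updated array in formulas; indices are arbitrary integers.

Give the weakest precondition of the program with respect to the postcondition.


Working backward. After the program, 2*lim <= -9 must hold.
Before assert buf[lim + 3] - 1 = buf[1] - 4: buf[lim + 3] = buf[1] - 3 and 2*lim <= -9
Before g := lim - 8: buf[lim + 3] = buf[1] - 3 and 2*lim <= -9
Before data[tot] := tot + 8: buf[lim + 3] = buf[1] - 3 and 2*lim <= -9
Before data[lim + 3] := tot + 7: buf[lim + 3] = buf[1] - 3 and 2*lim <= -9
Answer: WP = buf[lim + 3] = buf[1] - 3 and 2*lim <= -9


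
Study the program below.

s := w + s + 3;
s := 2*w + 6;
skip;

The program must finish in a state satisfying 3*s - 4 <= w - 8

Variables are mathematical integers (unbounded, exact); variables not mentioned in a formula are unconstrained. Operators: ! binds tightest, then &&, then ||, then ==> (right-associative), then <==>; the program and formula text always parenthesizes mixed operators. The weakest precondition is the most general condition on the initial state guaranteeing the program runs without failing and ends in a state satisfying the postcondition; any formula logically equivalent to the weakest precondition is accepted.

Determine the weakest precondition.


Working backward. After the program, the postcondition 3*s - 4 <= w - 8 must hold; in canonical form it is 3*s <= w - 4.
Before skip: 3*s <= w - 4
Before s := 2*w + 6: 5*w <= -22
Before s := w + s + 3: 5*w <= -22
Answer: WP = 5*w <= -22


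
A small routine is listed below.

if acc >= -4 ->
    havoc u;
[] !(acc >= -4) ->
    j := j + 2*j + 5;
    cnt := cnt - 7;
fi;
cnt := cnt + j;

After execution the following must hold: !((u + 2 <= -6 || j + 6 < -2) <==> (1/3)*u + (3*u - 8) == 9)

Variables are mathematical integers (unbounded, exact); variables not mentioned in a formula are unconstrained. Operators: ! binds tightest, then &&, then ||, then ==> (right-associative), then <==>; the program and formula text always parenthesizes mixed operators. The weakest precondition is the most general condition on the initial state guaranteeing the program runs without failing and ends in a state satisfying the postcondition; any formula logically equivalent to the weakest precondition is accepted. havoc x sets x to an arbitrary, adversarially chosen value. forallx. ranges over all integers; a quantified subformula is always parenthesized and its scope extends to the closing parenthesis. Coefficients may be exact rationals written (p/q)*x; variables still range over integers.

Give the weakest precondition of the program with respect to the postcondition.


Working backward. After the program, the postcondition !((u + 2 <= -6 || j + 6 < -2) <==> (1/3)*u + (3*u - 8) == 9) must hold; in canonical form it is !((u <= -8 || j < -8) <==> (10/3)*u == 17).
Before cnt := cnt + j: !((u <= -8 || j < -8) <==> (10/3)*u == 17)
Then branch requires forall u_1. (!((u_1 <= -8 || j < -8) <==> (10/3)*u_1 == 17)); else branch requires !((u <= -8 || 3*j < -13) <==> (10/3)*u == 17).
Before the if: (acc >= -4 ==> (forall u_1. (!((u_1 <= -8 || j < -8) <==> (10/3)*u_1 == 17)))) && ((!(acc >= -4)) ==> (!((u <= -8 || 3*j < -13) <==> (10/3)*u == 17)))
Answer: WP = (acc >= -4 ==> (forall u_1. (!((u_1 <= -8 || j < -8) <==> (10/3)*u_1 == 17)))) && ((!(acc >= -4)) ==> (!((u <= -8 || 3*j < -13) <==> (10/3)*u == 17)))


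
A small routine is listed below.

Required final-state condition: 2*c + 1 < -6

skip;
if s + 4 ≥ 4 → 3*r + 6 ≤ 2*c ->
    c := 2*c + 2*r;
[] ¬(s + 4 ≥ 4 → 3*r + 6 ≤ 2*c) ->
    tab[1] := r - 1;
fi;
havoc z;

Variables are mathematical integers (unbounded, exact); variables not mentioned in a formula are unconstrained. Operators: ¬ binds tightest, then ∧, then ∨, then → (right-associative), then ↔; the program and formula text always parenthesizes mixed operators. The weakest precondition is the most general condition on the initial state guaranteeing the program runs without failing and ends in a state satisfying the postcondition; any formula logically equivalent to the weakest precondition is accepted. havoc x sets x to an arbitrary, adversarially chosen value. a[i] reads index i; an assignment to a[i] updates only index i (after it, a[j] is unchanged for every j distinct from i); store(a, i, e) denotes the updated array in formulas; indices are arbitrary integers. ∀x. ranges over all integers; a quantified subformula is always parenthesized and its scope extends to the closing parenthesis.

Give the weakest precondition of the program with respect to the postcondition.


Working backward. After the program, the postcondition 2*c + 1 < -6 must hold; in canonical form it is 2*c < -7.
Before havoc z: 2*c < -7
Then branch requires 4*c + 4*r < -7; else branch requires 2*c < -7.
Before the if: ((s ≥ 0 → 3*r ≤ 2*c - 6) → 4*c + 4*r < -7) ∧ ((¬(s ≥ 0 → 3*r ≤ 2*c - 6)) → 2*c < -7)
Before skip: ((s ≥ 0 → 3*r ≤ 2*c - 6) → 4*c + 4*r < -7) ∧ ((¬(s ≥ 0 → 3*r ≤ 2*c - 6)) → 2*c < -7)
Answer: WP = ((s ≥ 0 → 3*r ≤ 2*c - 6) → 4*c + 4*r < -7) ∧ ((¬(s ≥ 0 → 3*r ≤ 2*c - 6)) → 2*c < -7)


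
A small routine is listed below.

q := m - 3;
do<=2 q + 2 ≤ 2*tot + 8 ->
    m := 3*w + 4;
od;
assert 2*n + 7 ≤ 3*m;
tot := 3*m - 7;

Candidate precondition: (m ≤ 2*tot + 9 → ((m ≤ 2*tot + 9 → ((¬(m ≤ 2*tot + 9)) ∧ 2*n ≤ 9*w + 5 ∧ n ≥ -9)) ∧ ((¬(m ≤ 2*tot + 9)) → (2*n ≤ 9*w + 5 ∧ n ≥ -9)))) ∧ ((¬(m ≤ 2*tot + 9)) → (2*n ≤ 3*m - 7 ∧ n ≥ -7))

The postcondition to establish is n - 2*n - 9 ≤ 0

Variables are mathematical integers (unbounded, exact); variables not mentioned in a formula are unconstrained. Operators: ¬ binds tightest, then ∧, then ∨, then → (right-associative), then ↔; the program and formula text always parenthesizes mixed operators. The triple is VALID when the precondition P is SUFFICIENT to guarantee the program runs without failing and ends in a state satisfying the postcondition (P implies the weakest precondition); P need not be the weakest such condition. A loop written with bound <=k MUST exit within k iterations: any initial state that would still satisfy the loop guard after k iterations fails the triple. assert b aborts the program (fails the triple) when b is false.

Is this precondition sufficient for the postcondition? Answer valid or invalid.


Working backward. After the program, the postcondition n - 2*n - 9 ≤ 0 must hold; in canonical form it is n ≥ -9.
Before tot := 3*m - 7: n ≥ -9
Before assert 2*n + 7 ≤ 3*m: 2*n ≤ 3*m - 7 ∧ n ≥ -9
Before the loop (bound <=2), unroll the exhaustion recursion (WP_0 = exit-now case; WP_j = one more guarded iteration, up to j = 2):
  WP_0: (¬(q ≤ 2*tot + 6)) ∧ 2*n ≤ 3*m - 7 ∧ n ≥ -9
  WP_1: (q ≤ 2*tot + 6 → ((¬(q ≤ 2*tot + 6)) ∧ 2*n ≤ 9*w + 5 ∧ n ≥ -9)) ∧ ((¬(q ≤ 2*tot + 6)) → (2*n ≤ 3*m - 7 ∧ n ≥ -9))
  WP_2: (q ≤ 2*tot + 6 → ((q ≤ 2*tot + 6 → ((¬(q ≤ 2*tot + 6)) ∧ 2*n ≤ 9*w + 5 ∧ n ≥ -9)) ∧ ((¬(q ≤ 2*tot + 6)) → (2*n ≤ 9*w + 5 ∧ n ≥ -9)))) ∧ ((¬(q ≤ 2*tot + 6)) → (2*n ≤ 3*m - 7 ∧ n ≥ -9))
So before the loop: (q ≤ 2*tot + 6 → ((q ≤ 2*tot + 6 → ((¬(q ≤ 2*tot + 6)) ∧ 2*n ≤ 9*w + 5 ∧ n ≥ -9)) ∧ ((¬(q ≤ 2*tot + 6)) → (2*n ≤ 9*w + 5 ∧ n ≥ -9)))) ∧ ((¬(q ≤ 2*tot + 6)) → (2*n ≤ 3*m - 7 ∧ n ≥ -9))
Before q := m - 3: (m ≤ 2*tot + 9 → ((m ≤ 2*tot + 9 → ((¬(m ≤ 2*tot + 9)) ∧ 2*n ≤ 9*w + 5 ∧ n ≥ -9)) ∧ ((¬(m ≤ 2*tot + 9)) → (2*n ≤ 9*w + 5 ∧ n ≥ -9)))) ∧ ((¬(m ≤ 2*tot + 9)) → (2*n ≤ 3*m - 7 ∧ n ≥ -9))
The weakest precondition is (m ≤ 2*tot + 9 → ((m ≤ 2*tot + 9 → ((¬(m ≤ 2*tot + 9)) ∧ 2*n ≤ 9*w + 5 ∧ n ≥ -9)) ∧ ((¬(m ≤ 2*tot + 9)) → (2*n ≤ 9*w + 5 ∧ n ≥ -9)))) ∧ ((¬(m ≤ 2*tot + 9)) → (2*n ≤ 3*m - 7 ∧ n ≥ -9)).
Check whether (m ≤ 2*tot + 9 → ((m ≤ 2*tot + 9 → ((¬(m ≤ 2*tot + 9)) ∧ 2*n ≤ 9*w + 5 ∧ n ≥ -9)) ∧ ((¬(m ≤ 2*tot + 9)) → (2*n ≤ 9*w + 5 ∧ n ≥ -9)))) ∧ ((¬(m ≤ 2*tot + 9)) → (2*n ≤ 3*m - 7 ∧ n ≥ -7)) implies it.
Every state satisfying the precondition satisfies the weakest precondition: the implication holds.
Answer: valid


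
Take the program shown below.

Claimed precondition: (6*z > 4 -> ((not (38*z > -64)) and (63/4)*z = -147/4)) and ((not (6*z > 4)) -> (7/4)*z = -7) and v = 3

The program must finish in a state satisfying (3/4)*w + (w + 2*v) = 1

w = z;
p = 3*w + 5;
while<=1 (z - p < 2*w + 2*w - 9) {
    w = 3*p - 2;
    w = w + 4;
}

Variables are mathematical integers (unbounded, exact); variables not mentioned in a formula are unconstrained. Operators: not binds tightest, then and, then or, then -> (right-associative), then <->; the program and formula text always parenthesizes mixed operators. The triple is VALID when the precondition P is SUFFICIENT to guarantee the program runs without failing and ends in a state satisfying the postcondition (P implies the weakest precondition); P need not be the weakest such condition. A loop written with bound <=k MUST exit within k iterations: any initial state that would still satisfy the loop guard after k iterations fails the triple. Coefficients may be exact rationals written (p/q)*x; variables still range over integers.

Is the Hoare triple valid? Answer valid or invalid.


Working backward. After the program, the postcondition (3/4)*w + (w + 2*v) = 1 must hold; in canonical form it is 2*v + (7/4)*w = 1.
Before the loop (bound <=1), unroll the exhaustion recursion (WP_0 = exit-now case; WP_j = one more guarded iteration, up to j = 1):
  WP_0: (not (z < p + 4*w - 9)) and 2*v + (7/4)*w = 1
  WP_1: (z < p + 4*w - 9 -> ((not (z < 13*p - 1)) and (21/4)*p + 2*v = -5/2)) and ((not (z < p + 4*w - 9)) -> 2*v + (7/4)*w = 1)
So before the loop: (z < p + 4*w - 9 -> ((not (z < 13*p - 1)) and (21/4)*p + 2*v = -5/2)) and ((not (z < p + 4*w - 9)) -> 2*v + (7/4)*w = 1)
Before p := 3*w + 5: (z < 7*w - 4 -> ((not (z < 39*w + 64)) and 2*v + (63/4)*w = -115/4)) and ((not (z < 7*w - 4)) -> 2*v + (7/4)*w = 1)
Before w := z: (6*z > 4 -> ((not (38*z > -64)) and 2*v + (63/4)*z = -115/4)) and ((not (6*z > 4)) -> 2*v + (7/4)*z = 1)
The weakest precondition is (6*z > 4 -> ((not (38*z > -64)) and 2*v + (63/4)*z = -115/4)) and ((not (6*z > 4)) -> 2*v + (7/4)*z = 1).
Check whether (6*z > 4 -> ((not (38*z > -64)) and (63/4)*z = -147/4)) and ((not (6*z > 4)) -> (7/4)*z = -7) and v = 3 implies it.
Countermodel: at the initial state v = 3, z = -4, the precondition holds but the weakest precondition fails.
Answer: invalid


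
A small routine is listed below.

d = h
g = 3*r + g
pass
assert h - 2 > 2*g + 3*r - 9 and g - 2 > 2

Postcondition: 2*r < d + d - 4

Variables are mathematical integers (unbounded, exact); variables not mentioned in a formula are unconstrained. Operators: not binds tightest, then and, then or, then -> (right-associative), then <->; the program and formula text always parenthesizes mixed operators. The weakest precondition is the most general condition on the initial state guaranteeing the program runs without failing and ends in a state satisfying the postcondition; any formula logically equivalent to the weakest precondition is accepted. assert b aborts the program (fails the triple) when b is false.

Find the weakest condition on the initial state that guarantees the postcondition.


Working backward. After the program, the postcondition 2*r < d + d - 4 must hold; in canonical form it is 2*r < 2*d - 4.
Before assert h - 2 > 2*g + 3*r - 9 and g - 2 > 2: h > 2*g + 3*r - 7 and g > 4 and 2*r < 2*d - 4
Before skip: h > 2*g + 3*r - 7 and g > 4 and 2*r < 2*d - 4
Before g := 3*r + g: h > 2*g + 9*r - 7 and g + 3*r > 4 and 2*r < 2*d - 4
Before d := h: h > 2*g + 9*r - 7 and g + 3*r > 4 and 2*r < 2*h - 4
Answer: WP = h > 2*g + 9*r - 7 and g + 3*r > 4 and 2*r < 2*h - 4


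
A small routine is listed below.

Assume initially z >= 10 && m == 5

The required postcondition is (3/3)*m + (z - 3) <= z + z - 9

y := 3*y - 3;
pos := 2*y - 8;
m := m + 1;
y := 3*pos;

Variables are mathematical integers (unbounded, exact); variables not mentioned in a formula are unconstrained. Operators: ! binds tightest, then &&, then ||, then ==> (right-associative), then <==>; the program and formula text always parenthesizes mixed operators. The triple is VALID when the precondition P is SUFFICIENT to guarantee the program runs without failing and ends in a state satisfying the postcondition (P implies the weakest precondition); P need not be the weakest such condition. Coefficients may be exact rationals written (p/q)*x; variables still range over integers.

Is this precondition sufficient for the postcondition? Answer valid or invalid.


Working backward. After the program, the postcondition (3/3)*m + (z - 3) <= z + z - 9 must hold; in canonical form it is m <= z - 6.
Before y := 3*pos: m <= z - 6
Before m := m + 1: m <= z - 7
Before pos := 2*y - 8: m <= z - 7
Before y := 3*y - 3: m <= z - 7
The weakest precondition is m <= z - 7.
Check whether z >= 10 && m == 5 implies it.
Countermodel: at the initial state m = 5, z = 10, the precondition holds but the weakest precondition fails.
Answer: invalid


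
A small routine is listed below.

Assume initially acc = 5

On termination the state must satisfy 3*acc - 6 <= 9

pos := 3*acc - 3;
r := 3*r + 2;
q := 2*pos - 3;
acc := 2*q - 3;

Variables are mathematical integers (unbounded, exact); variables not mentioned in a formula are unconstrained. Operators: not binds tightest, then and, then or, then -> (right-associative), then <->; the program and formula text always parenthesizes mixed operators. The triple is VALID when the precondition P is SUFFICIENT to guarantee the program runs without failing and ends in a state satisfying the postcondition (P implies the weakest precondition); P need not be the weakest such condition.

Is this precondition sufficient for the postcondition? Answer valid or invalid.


Working backward. After the program, the postcondition 3*acc - 6 <= 9 must hold; in canonical form it is 3*acc <= 15.
Before acc := 2*q - 3: 6*q <= 24
Before q := 2*pos - 3: 12*pos <= 42
Before r := 3*r + 2: 12*pos <= 42
Before pos := 3*acc - 3: 36*acc <= 78
The weakest precondition is 36*acc <= 78.
Check whether acc = 5 implies it.
Countermodel: at the initial state acc = 5, the precondition holds but the weakest precondition fails.
Answer: invalid


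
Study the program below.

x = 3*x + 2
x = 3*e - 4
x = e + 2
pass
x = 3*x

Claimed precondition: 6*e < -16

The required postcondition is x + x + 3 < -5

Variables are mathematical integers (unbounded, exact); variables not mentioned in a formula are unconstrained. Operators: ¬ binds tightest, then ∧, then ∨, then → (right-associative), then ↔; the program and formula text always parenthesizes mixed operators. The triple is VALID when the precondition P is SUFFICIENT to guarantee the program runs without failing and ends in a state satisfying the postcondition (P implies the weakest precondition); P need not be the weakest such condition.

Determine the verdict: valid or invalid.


Working backward. After the program, the postcondition x + x + 3 < -5 must hold; in canonical form it is 2*x < -8.
Before x := 3*x: 6*x < -8
Before skip: 6*x < -8
Before x := e + 2: 6*e < -20
Before x := 3*e - 4: 6*e < -20
Before x := 3*x + 2: 6*e < -20
The weakest precondition is 6*e < -20.
Check whether 6*e < -16 implies it.
Countermodel: at the initial state e = -3, the precondition holds but the weakest precondition fails.
Answer: invalid


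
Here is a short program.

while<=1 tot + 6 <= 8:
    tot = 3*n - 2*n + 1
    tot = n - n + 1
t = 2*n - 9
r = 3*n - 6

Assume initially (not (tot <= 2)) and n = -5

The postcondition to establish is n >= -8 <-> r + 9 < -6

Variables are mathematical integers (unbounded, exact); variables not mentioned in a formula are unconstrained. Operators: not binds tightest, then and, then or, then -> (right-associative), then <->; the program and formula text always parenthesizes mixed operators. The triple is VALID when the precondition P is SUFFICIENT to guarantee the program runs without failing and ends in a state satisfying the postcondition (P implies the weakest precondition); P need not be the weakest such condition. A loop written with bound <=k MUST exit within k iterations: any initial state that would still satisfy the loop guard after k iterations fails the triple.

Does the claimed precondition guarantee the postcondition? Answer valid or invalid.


Working backward. After the program, the postcondition n >= -8 <-> r + 9 < -6 must hold; in canonical form it is n >= -8 <-> r < -15.
Before r := 3*n - 6: n >= -8 <-> 3*n < -9
Before t := 2*n - 9: n >= -8 <-> 3*n < -9
Before the loop (bound <=1), unroll the exhaustion recursion (WP_0 = exit-now case; WP_j = one more guarded iteration, up to j = 1):
  WP_0: (not (tot <= 2)) and (n >= -8 <-> 3*n < -9)
  WP_1: (not (tot <= 2)) and ((not (tot <= 2)) -> (n >= -8 <-> 3*n < -9))
So before the loop: (not (tot <= 2)) and ((not (tot <= 2)) -> (n >= -8 <-> 3*n < -9))
The weakest precondition is (not (tot <= 2)) and ((not (tot <= 2)) -> (n >= -8 <-> 3*n < -9)).
Check whether (not (tot <= 2)) and n = -5 implies it.
Every state satisfying the precondition satisfies the weakest precondition: the implication holds.
Answer: valid


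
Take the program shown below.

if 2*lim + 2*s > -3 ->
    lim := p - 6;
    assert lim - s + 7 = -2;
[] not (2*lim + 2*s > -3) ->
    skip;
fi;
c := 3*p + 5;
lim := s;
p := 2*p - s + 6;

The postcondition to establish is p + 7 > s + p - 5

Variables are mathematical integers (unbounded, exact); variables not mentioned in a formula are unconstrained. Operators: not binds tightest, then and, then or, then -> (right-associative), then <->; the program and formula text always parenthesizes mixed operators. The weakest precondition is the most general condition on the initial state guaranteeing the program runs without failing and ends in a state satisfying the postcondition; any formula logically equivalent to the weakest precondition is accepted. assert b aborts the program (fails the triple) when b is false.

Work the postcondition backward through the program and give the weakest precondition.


Working backward. After the program, the postcondition p + 7 > s + p - 5 must hold; in canonical form it is s < 12.
Before p := 2*p - s + 6: s < 12
Before lim := s: s < 12
Before c := 3*p + 5: s < 12
Then branch requires p = s - 3 and s < 12; else branch requires s < 12.
Before the if: (2*lim + 2*s > -3 -> (p = s - 3 and s < 12)) and ((not (2*lim + 2*s > -3)) -> s < 12)
Answer: WP = (2*lim + 2*s > -3 -> (p = s - 3 and s < 12)) and ((not (2*lim + 2*s > -3)) -> s < 12)


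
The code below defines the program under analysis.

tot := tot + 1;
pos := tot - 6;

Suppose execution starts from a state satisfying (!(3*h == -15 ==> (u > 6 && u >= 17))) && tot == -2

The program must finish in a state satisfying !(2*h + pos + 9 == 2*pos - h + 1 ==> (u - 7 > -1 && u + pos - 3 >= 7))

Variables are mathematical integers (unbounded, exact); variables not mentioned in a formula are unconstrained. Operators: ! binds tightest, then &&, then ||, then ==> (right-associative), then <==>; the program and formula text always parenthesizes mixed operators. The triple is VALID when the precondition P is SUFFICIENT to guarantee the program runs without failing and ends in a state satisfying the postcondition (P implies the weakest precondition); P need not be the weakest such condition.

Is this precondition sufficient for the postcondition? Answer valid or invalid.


Working backward. After the program, the postcondition !(2*h + pos + 9 == 2*pos - h + 1 ==> (u - 7 > -1 && u + pos - 3 >= 7)) must hold; in canonical form it is !(3*h == pos - 8 ==> (u > 6 && pos + u >= 10)).
Before pos := tot - 6: !(3*h == tot - 14 ==> (u > 6 && tot + u >= 16))
Before tot := tot + 1: !(3*h == tot - 13 ==> (u > 6 && tot + u >= 15))
The weakest precondition is !(3*h == tot - 13 ==> (u > 6 && tot + u >= 15)).
Check whether (!(3*h == -15 ==> (u > 6 && u >= 17))) && tot == -2 implies it.
Every state satisfying the precondition satisfies the weakest precondition: the implication holds.
Answer: valid


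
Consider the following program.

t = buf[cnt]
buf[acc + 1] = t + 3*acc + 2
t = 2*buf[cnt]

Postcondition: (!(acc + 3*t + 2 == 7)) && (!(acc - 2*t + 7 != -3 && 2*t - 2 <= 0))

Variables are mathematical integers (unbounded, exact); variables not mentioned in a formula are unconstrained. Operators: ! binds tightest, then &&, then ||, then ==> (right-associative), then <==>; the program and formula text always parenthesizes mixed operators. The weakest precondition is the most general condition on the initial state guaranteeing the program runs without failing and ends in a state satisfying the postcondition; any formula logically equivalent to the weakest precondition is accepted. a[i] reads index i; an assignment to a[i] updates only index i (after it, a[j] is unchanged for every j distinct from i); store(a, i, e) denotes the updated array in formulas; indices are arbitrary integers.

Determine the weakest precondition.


Working backward. After the program, the postcondition (!(acc + 3*t + 2 == 7)) && (!(acc - 2*t + 7 != -3 && 2*t - 2 <= 0)) must hold; in canonical form it is (!(acc + 3*t == 5)) && (!(acc != 2*t - 10 && 2*t <= 2)).
Before t := 2*buf[cnt]: (!(6*buf[cnt] + acc == 5)) && (!(acc != 4*buf[cnt] - 10 && 4*buf[cnt] <= 2))
Before buf[acc + 1] := t + 3*acc + 2: (!(6*store(buf, acc + 1, 3*acc + t + 2)[cnt] + acc == 5)) && (!(acc != 4*store(buf, acc + 1, 3*acc + t + 2)[cnt] - 10 && 4*store(buf, acc + 1, 3*acc + t + 2)[cnt] <= 2))
Before t := buf[cnt]: (!(6*store(buf, acc + 1, buf[cnt] + 3*acc + 2)[cnt] + acc == 5)) && (!(acc != 4*store(buf, acc + 1, buf[cnt] + 3*acc + 2)[cnt] - 10 && 4*store(buf, acc + 1, buf[cnt] + 3*acc + 2)[cnt] <= 2))
Answer: WP = (!(6*store(buf, acc + 1, buf[cnt] + 3*acc + 2)[cnt] + acc == 5)) && (!(acc != 4*store(buf, acc + 1, buf[cnt] + 3*acc + 2)[cnt] - 10 && 4*store(buf, acc + 1, buf[cnt] + 3*acc + 2)[cnt] <= 2))


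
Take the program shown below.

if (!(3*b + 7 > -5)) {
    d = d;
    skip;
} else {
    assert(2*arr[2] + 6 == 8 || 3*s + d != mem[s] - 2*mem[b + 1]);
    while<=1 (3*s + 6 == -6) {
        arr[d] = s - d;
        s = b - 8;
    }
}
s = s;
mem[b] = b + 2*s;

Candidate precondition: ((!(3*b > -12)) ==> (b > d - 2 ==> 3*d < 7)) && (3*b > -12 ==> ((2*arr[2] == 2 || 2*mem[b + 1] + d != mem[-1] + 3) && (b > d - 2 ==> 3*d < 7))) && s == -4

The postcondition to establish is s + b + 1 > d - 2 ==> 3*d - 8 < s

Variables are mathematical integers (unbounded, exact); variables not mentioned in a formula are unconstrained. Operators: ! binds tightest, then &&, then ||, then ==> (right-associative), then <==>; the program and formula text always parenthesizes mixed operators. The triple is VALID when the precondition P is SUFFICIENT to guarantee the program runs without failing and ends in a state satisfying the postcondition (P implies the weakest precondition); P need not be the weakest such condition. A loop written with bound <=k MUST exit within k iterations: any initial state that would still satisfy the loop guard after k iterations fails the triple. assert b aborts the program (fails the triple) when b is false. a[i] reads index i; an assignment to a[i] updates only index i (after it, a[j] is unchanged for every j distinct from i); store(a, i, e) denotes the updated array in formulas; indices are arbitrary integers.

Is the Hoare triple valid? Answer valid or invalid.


Working backward. After the program, the postcondition s + b + 1 > d - 2 ==> 3*d - 8 < s must hold; in canonical form it is b + s > d - 3 ==> 3*d < s + 8.
Before mem[b] := b + 2*s: b + s > d - 3 ==> 3*d < s + 8
Before s := s: b + s > d - 3 ==> 3*d < s + 8
Then branch requires b + s > d - 3 ==> 3*d < s + 8; else branch requires (2*arr[2] == 2 || 2*mem[b + 1] + d + 3*s != mem[s]) && (3*s == -12 ==> ((!(3*b == 12)) && (2*b > d + 5 ==> 3*d < b))) && ((!(3*s == -12)) ==> (b + s > d - 3 ==> 3*d < s + 8)).
Before the if: ((!(3*b > -12)) ==> (b + s > d - 3 ==> 3*d < s + 8)) && (3*b > -12 ==> ((2*arr[2] == 2 || 2*mem[b + 1] + d + 3*s != mem[s]) && (3*s == -12 ==> ((!(3*b == 12)) && (2*b > d + 5 ==> 3*d < b))) && ((!(3*s == -12)) ==> (b + s > d - 3 ==> 3*d < s + 8))))
The weakest precondition is ((!(3*b > -12)) ==> (b + s > d - 3 ==> 3*d < s + 8)) && (3*b > -12 ==> ((2*arr[2] == 2 || 2*mem[b + 1] + d + 3*s != mem[s]) && (3*s == -12 ==> ((!(3*b == 12)) && (2*b > d + 5 ==> 3*d < b))) && ((!(3*s == -12)) ==> (b + s > d - 3 ==> 3*d < s + 8)))).
Check whether ((!(3*b > -12)) ==> (b > d - 2 ==> 3*d < 7)) && (3*b > -12 ==> ((2*arr[2] == 2 || 2*mem[b + 1] + d != mem[-1] + 3) && (b > d - 2 ==> 3*d < 7))) && s == -4 implies it.
Countermodel: at the initial state arr = {[-4] = 2, [-2] = 2, [-1] = 2, [2] = 2, elsewhere 2}, b = -3, d = 2, mem = {[-4] = -60314, [-2] = -30152, [-1] = 0, [2] = 0, elsewhere 0}, s = -4, the precondition holds but the weakest precondition fails.
Answer: invalid
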